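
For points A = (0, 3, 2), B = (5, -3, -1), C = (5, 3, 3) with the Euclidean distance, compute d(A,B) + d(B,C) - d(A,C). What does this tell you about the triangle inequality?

d(A,B) = √(5² + 6² + 3²) = √70 ≈ 8.3666, d(B,C) = √(0² + 6² + 4²) = √52 ≈ 7.2111, d(A,C) = √(5² + 0² + 1²) = √26 ≈ 5.099.
d(A,B) + d(B,C) - d(A,C) = 8.3666 + 7.2111 - 5.099 = 15.5777 - 5.099 = 10.4787 (to 4 decimal places). This is ≥ 0, so the triangle inequality holds for these points.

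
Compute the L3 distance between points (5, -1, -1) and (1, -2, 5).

(Σ|x_i - y_i|^3)^(1/3) = (|5 - 1|^3 + |-1 - (-2)|^3 + |-1 - 5|^3)^(1/3)
= (4^3 + 1^3 + 6^3)^(1/3) = (64 + 1 + 216)^(1/3) = (281)^(1/3) ≈ 6.5499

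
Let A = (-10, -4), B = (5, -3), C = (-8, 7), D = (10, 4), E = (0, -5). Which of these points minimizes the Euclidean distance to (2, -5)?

Distances: d(A) ≈ 12.0416, d(B) ≈ 3.6056, d(C) ≈ 15.6205, d(D) ≈ 12.0416, d(E) = 2. Nearest: E = (0, -5) with distance 2.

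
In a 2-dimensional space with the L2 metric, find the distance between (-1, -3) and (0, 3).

(Σ|x_i - y_i|^2)^(1/2) = (|-1 - 0|^2 + |-3 - 3|^2)^(1/2)
= (1^2 + 6^2)^(1/2) = (1 + 36)^(1/2) = (37)^(1/2) ≈ 6.0828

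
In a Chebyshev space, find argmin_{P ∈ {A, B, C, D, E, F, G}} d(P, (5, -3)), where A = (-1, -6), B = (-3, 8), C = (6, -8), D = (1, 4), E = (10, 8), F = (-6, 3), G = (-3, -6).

Distances: d(A) = 6, d(B) = 11, d(C) = 5, d(D) = 7, d(E) = 11, d(F) = 11, d(G) = 8. Nearest: C = (6, -8) with distance 5.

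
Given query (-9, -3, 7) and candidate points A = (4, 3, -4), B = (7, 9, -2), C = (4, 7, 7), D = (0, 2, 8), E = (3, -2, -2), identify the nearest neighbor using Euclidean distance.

Distances: d(A) ≈ 18.0555, d(B) ≈ 21.9317, d(C) ≈ 16.4012, d(D) ≈ 10.3441, d(E) ≈ 15.0333. Nearest: D = (0, 2, 8) with distance 10.3441.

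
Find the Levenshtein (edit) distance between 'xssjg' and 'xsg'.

Let D[i][j] be the edit distance between the first i characters of 'xssjg' and the first j characters of 'xsg', with D[i][0] = i, D[0][j] = j, and D[i][j] = D[i-1][j-1] if the characters match, else 1 + min(D[i-1][j], D[i][j-1], D[i-1][j-1]). Filling the table (rows: prefixes of 'xssjg', columns: prefixes of 'xsg'):
     ε  x  s  g
  ε  0  1  2  3
  x  1  0  1  2
  s  2  1  0  1
  s  3  2  1  1
  j  4  3  2  2
  g  5  4  3  2
The bottom-right entry gives D[5][3] = 2, so no sequence of fewer than 2 edits works. Backtracking through the table gives one optimal edit sequence (2 edits):
  xssjg → xsjg (del s @2)
  xsjg → xsg (del j @3)
Edit distance = 2.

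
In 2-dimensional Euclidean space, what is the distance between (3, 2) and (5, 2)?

√(Σ(x_i - y_i)²) = √((3 - 5)² + (2 - 2)²)
= √((-2)² + 0²) = √(4 + 0) = √4 = 2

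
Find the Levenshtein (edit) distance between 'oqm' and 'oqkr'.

Let D[i][j] be the edit distance between the first i characters of 'oqm' and the first j characters of 'oqkr', with D[i][0] = i, D[0][j] = j, and D[i][j] = D[i-1][j-1] if the characters match, else 1 + min(D[i-1][j], D[i][j-1], D[i-1][j-1]). Filling the table (rows: prefixes of 'oqm', columns: prefixes of 'oqkr'):
     ε  o  q  k  r
  ε  0  1  2  3  4
  o  1  0  1  2  3
  q  2  1  0  1  2
  m  3  2  1  1  2
The bottom-right entry gives D[3][4] = 2, so no sequence of fewer than 2 edits works. Backtracking through the table gives one optimal edit sequence (2 edits):
  oqm → oqkm (ins k @3)
  oqkm → oqkr (sub m→r @4)
Edit distance = 2.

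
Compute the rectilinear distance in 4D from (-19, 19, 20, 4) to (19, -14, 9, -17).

Σ|x_i - y_i| = |-19 - 19| + |19 - (-14)| + |20 - 9| + |4 - (-17)| = 38 + 33 + 11 + 21 = 103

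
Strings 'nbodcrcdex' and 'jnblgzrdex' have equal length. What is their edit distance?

Let D[i][j] be the edit distance between the first i characters of 'nbodcrcdex' and the first j characters of 'jnblgzrdex', with D[i][0] = i, D[0][j] = j, and D[i][j] = D[i-1][j-1] if the characters match, else 1 + min(D[i-1][j], D[i][j-1], D[i-1][j-1]). Filling the table (rows: prefixes of 'nbodcrcdex', columns: prefixes of 'jnblgzrdex'):
     ε  j  n  b  l  g  z  r  d  e  x
  ε  0  1  2  3  4  5  6  7  8  9 10
  n  1  1  1  2  3  4  5  6  7  8  9
  b  2  2  2  1  2  3  4  5  6  7  8
  o  3  3  3  2  2  3  4  5  6  7  8
  d  4  4  4  3  3  3  4  5  5  6  7
  c  5  5  5  4  4  4  4  5  6  6  7
  r  6  6  6  5  5  5  5  4  5  6  7
  c  7  7  7  6  6  6  6  5  5  6  7
  d  8  8  8  7  7  7  7  6  5  6  7
  e  9  9  9  8  8  8  8  7  6  5  6
  x 10 10 10  9  9  9  9  8  7  6  5
The bottom-right entry gives D[10][10] = 5, so no sequence of fewer than 5 edits works. Backtracking through the table gives one optimal edit sequence (5 edits):
  nbodcrcdex → jnbodcrcdex (ins j @1)
  jnbodcrcdex → jnbldcrcdex (sub o→l @4)
  jnbldcrcdex → jnblgcrcdex (sub d→g @5)
  jnblgcrcdex → jnblgzrcdex (sub c→z @6)
  jnblgzrcdex → jnblgzrdex (del c @8)
Edit distance = 5.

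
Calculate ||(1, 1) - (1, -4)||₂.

√(Σ(x_i - y_i)²) = √((1 - 1)² + (1 - (-4))²)
= √(0² + 5²) = √(0 + 25) = √25 = 5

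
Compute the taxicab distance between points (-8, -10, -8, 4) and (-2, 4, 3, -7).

Σ|x_i - y_i| = |-8 - (-2)| + |-10 - 4| + |-8 - 3| + |4 - (-7)| = 6 + 14 + 11 + 11 = 42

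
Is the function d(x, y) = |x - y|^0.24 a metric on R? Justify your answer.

Yes. With 0 < p = 0.24 ≤ 1, d(x,y) = |x-y|^0.24 is a metric on R. Non-negativity and symmetry are immediate; |x-y|^0.24 = 0 ⟺ |x-y| = 0 ⟺ x = y. For the triangle inequality, the function t ↦ t^0.24 is subadditive on [0,∞) when p ≤ 1, so |x-z|^0.24 ≤ (|x-y| + |y-z|)^0.24 ≤ |x-y|^0.24 + |y-z|^0.24.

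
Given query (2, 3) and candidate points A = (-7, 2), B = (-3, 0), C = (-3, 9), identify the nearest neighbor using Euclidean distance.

Distances: d(A) ≈ 9.0554, d(B) ≈ 5.831, d(C) ≈ 7.8102. Nearest: B = (-3, 0) with distance 5.831.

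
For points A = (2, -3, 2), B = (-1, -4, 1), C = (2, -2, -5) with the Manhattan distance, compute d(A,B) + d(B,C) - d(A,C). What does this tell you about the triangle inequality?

d(A,B) = 3 + 1 + 1 = 5, d(B,C) = 3 + 2 + 6 = 11, d(A,C) = 0 + 1 + 7 = 8.
d(A,B) + d(B,C) - d(A,C) = 5 + 11 - 8 = 16 - 8 = 8. This is ≥ 0, so the triangle inequality holds for these points.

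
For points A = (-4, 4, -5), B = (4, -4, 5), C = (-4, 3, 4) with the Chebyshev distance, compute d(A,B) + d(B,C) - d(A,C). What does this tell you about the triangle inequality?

d(A,B) = max(8, 8, 10) = 10, d(B,C) = max(8, 7, 1) = 8, d(A,C) = max(0, 1, 9) = 9.
d(A,B) + d(B,C) - d(A,C) = 10 + 8 - 9 = 18 - 9 = 9. This is ≥ 0, so the triangle inequality holds for these points.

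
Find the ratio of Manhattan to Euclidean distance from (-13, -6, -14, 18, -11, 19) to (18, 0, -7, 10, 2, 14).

L1 = |-13 - 18| + |-6 - 0| + |-14 - (-7)| + |18 - 10| + |-11 - 2| + |19 - 14| = 31 + 6 + 7 + 8 + 13 + 5 = 70
L2 = √(31² + 6² + 7² + 8² + 13² + 5²) = √1304 ≈ 36.1109
L1 ≥ L2 always (equality iff movement is along one axis); L1 > L2 here.
Ratio L1/L2 = 70/√1304 ≈ 1.9385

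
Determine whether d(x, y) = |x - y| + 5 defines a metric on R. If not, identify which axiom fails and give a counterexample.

No. d fails identity of indiscernibles (specifically d(x,x) = 0): d(3, 3) = |3 - 3| + 5 = 0 + 5 = 5 ≠ 0.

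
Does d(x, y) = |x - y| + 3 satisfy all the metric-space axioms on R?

No. d fails identity of indiscernibles (specifically d(x,x) = 0): d(5, 5) = |5 - 5| + 3 = 0 + 3 = 3 ≠ 0.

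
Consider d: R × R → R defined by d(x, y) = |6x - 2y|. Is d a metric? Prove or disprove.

No. d fails symmetry: d(9, 6) = |6·9 - 2·6| = |42| = 42, but d(6, 9) = |6·6 - 2·9| = |18| = 18. Since 42 ≠ 18, d(x,y) ≠ d(y,x) in general.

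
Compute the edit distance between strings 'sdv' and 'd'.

Let D[i][j] be the edit distance between the first i characters of 'sdv' and the first j characters of 'd', with D[i][0] = i, D[0][j] = j, and D[i][j] = D[i-1][j-1] if the characters match, else 1 + min(D[i-1][j], D[i][j-1], D[i-1][j-1]). Filling the table (rows: prefixes of 'sdv', columns: prefixes of 'd'):
     ε  d
  ε  0  1
  s  1  1
  d  2  1
  v  3  2
The bottom-right entry gives D[3][1] = 2, so no sequence of fewer than 2 edits works. Backtracking through the table gives one optimal edit sequence (2 edits):
  sdv → dv (del s @1)
  dv → d (del v @2)
Edit distance = 2.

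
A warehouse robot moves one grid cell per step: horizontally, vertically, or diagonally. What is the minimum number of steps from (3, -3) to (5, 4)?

max(|x_i - y_i|) = max(|3 - 5|, |-3 - 4|) = max(2, 7) = 7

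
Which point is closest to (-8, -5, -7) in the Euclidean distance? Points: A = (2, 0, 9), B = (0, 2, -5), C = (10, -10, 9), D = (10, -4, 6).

Distances: d(A) ≈ 19.5192, d(B) ≈ 10.8167, d(C) ≈ 24.5967, d(D) ≈ 22.2261. Nearest: B = (0, 2, -5) with distance 10.8167.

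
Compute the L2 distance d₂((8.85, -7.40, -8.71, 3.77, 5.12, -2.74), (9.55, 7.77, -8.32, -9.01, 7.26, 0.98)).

√(Σ(x_i - y_i)²) = √((8.85 - 9.55)² + (-7.4 - 7.77)² + (-8.71 - (-8.32))² + (3.77 - (-9.01))² + (5.12 - 7.26)² + (-2.74 - 0.98)²)
= √((-0.7)² + (-15.17)² + (-0.39)² + 12.78² + (-2.14)² + (-3.72)²) = √(0.49 + 230.1289 + 0.1521 + 163.3284 + 4.5796 + 13.8384) = √412.5174 ≈ 20.3105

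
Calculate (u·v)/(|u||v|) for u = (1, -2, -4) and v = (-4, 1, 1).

With u = (1, -2, -4), v = (-4, 1, 1):
u·v = 1·(-4) + (-2)·1 + (-4)·1 = (-4) + (-2) + (-4) = -10.
|u| = √(1² + (-2)² + (-4)²) = √21, |v| = √((-4)² + 1² + 1²) = √18, so |u||v| = √(21·18) = √378.
cos θ = (u·v)/(|u||v|) = -10/√378 ≈ -0.5143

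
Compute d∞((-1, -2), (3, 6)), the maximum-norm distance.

max(|x_i - y_i|) = max(|-1 - 3|, |-2 - 6|) = max(4, 8) = 8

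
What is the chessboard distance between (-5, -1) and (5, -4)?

max(|x_i - y_i|) = max(|-5 - 5|, |-1 - (-4)|) = max(10, 3) = 10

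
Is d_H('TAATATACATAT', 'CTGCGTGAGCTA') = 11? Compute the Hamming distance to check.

Differing positions: 1, 2, 3, 4, 5, 7, 8, 9, 10, 11, 12. Hamming distance = 11, so the claim is true.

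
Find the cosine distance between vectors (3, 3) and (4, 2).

With u = (3, 3), v = (4, 2):
u·v = 3·4 + 3·2 = 12 + 6 = 18.
|u| = √(3² + 3²) = √18, |v| = √(4² + 2²) = √20, so |u||v| = √(18·20) = √360.
cos θ = (u·v)/(|u||v|) = 18/√360 ≈ 0.9487
Cosine distance = 1 - cos θ ≈ 1 - 0.9487 = 0.0513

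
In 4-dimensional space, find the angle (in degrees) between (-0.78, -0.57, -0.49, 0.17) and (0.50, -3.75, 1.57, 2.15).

With u = (-0.78, -0.57, -0.49, 0.17), v = (0.50, -3.75, 1.57, 2.15):
u·v = (-0.78)·0.5 + (-0.57)·(-3.75) + (-0.49)·1.57 + 0.17·2.15 = (-0.39) + 2.1375 + (-0.7693) + 0.3655 = 1.3437.
|u| = √((-0.78)² + (-0.57)² + (-0.49)² + 0.17²) = √(0.6084 + 0.3249 + 0.2401 + 0.0289) = √1.2023, |v| = √(0.5² + (-3.75)² + 1.57² + 2.15²) = √(0.25 + 14.0625 + 2.4649 + 4.6225) = √21.3999.
cos θ = (u·v)/(|u||v|) = 1.3437/(√1.2023·√21.3999) ≈ 0.264905
θ = arccos(0.264905) ≈ 74.64°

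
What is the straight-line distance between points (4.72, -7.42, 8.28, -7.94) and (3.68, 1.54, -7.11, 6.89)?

√(Σ(x_i - y_i)²) = √((4.72 - 3.68)² + (-7.42 - 1.54)² + (8.28 - (-7.11))² + (-7.94 - 6.89)²)
= √(1.04² + (-8.96)² + 15.39² + (-14.83)²) = √(1.0816 + 80.2816 + 236.8521 + 219.9289) = √538.1442 ≈ 23.1979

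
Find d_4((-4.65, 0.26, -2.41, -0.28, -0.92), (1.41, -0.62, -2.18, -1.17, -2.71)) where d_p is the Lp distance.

(Σ|x_i - y_i|^4)^(1/4) = (|-4.65 - 1.41|^4 + |0.26 - (-0.62)|^4 + |-2.41 - (-2.18)|^4 + |-0.28 - (-1.17)|^4 + |-0.92 - (-2.71)|^4)^(1/4)
= (6.06^4 + 0.88^4 + 0.23^4 + 0.89^4 + 1.79^4)^(1/4) ≈ (1348.6228 + 0.5997 + 0.0028 + 0.6274 + 10.2663)^(1/4) = (1360.119)^(1/4) ≈ 6.0729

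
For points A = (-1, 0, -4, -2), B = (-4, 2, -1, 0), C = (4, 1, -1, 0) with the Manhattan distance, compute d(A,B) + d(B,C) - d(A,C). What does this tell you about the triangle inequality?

d(A,B) = 3 + 2 + 3 + 2 = 10, d(B,C) = 8 + 1 + 0 + 0 = 9, d(A,C) = 5 + 1 + 3 + 2 = 11.
d(A,B) + d(B,C) - d(A,C) = 10 + 9 - 11 = 19 - 11 = 8. This is ≥ 0, so the triangle inequality holds for these points.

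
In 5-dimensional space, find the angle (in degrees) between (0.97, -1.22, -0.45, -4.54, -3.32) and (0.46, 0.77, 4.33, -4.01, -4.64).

With u = (0.97, -1.22, -0.45, -4.54, -3.32), v = (0.46, 0.77, 4.33, -4.01, -4.64):
u·v = 0.97·0.46 + (-1.22)·0.77 + (-0.45)·4.33 + (-4.54)·(-4.01) + (-3.32)·(-4.64) = 0.4462 + (-0.9394) + (-1.9485) + 18.2054 + 15.4048 = 31.1685.
|u| = √(0.97² + (-1.22)² + (-0.45)² + (-4.54)² + (-3.32)²) = √(0.9409 + 1.4884 + 0.2025 + 20.6116 + 11.0224) = √34.2658, |v| = √(0.46² + 0.77² + 4.33² + (-4.01)² + (-4.64)²) = √(0.2116 + 0.5929 + 18.7489 + 16.0801 + 21.5296) = √57.1631.
cos θ = (u·v)/(|u||v|) = 31.1685/(√34.2658·√57.1631) ≈ 0.704251
θ = arccos(0.704251) ≈ 45.23°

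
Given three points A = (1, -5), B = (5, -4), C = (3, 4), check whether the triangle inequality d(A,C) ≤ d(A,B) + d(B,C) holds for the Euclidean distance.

d(A,B) = √(4² + 1²) = √17 ≈ 4.1231, d(B,C) = √(2² + 8²) = √68 ≈ 8.2462, d(A,C) = √(2² + 9²) = √85 ≈ 9.2195.
d(A,C) ≈ 9.2195 ≤ 4.1231 + 8.2462 = 12.3693. Triangle inequality is satisfied.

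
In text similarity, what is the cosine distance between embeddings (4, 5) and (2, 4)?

With u = (4, 5), v = (2, 4):
u·v = 4·2 + 5·4 = 8 + 20 = 28.
|u| = √(4² + 5²) = √41, |v| = √(2² + 4²) = √20, so |u||v| = √(41·20) = √820.
cos θ = (u·v)/(|u||v|) = 28/√820 ≈ 0.9778
Cosine distance = 1 - cos θ ≈ 1 - 0.9778 = 0.0222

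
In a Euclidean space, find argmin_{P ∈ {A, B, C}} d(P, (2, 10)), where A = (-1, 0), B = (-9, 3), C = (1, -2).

Distances: d(A) ≈ 10.4403, d(B) ≈ 13.0384, d(C) ≈ 12.0416. Nearest: A = (-1, 0) with distance 10.4403.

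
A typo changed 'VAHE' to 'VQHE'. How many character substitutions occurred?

Differing positions: 2. Hamming distance = 1.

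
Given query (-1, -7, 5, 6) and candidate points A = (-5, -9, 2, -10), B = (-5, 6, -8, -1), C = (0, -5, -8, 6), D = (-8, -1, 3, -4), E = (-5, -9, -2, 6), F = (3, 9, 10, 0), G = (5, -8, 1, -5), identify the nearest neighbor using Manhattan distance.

Distances: d(A) = 25, d(B) = 37, d(C) = 16, d(D) = 25, d(E) = 13, d(F) = 31, d(G) = 22. Nearest: E = (-5, -9, -2, 6) with distance 13.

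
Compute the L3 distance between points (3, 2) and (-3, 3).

(Σ|x_i - y_i|^3)^(1/3) = (|3 - (-3)|^3 + |2 - 3|^3)^(1/3)
= (6^3 + 1^3)^(1/3) = (216 + 1)^(1/3) = (217)^(1/3) ≈ 6.0092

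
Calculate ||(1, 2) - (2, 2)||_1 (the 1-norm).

Σ|x_i - y_i| = |1 - 2| + |2 - 2| = 1 + 0 = 1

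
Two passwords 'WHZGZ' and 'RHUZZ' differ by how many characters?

Differing positions: 1, 3, 4. Hamming distance = 3.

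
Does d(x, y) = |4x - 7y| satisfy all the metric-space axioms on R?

No. d fails symmetry: d(6, 8) = |4·6 - 7·8| = |-32| = 32, but d(8, 6) = |4·8 - 7·6| = |-10| = 10. Since 32 ≠ 10, d(x,y) ≠ d(y,x) in general.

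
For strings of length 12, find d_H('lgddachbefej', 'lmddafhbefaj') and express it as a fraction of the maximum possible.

Differing positions: 2, 6, 11. Hamming distance = 3. The maximum possible Hamming distance for length-12 strings is 12, so d_H/12 = 3/12 = 0.25.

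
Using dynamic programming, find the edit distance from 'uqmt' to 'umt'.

Let D[i][j] be the edit distance between the first i characters of 'uqmt' and the first j characters of 'umt', with D[i][0] = i, D[0][j] = j, and D[i][j] = D[i-1][j-1] if the characters match, else 1 + min(D[i-1][j], D[i][j-1], D[i-1][j-1]). Filling the table (rows: prefixes of 'uqmt', columns: prefixes of 'umt'):
     ε  u  m  t
  ε  0  1  2  3
  u  1  0  1  2
  q  2  1  1  2
  m  3  2  1  2
  t  4  3  2  1
The bottom-right entry gives D[4][3] = 1, so no sequence of fewer than 1 edit works. Backtracking through the table gives one optimal edit sequence (1 edit):
  uqmt → umt (del q @2)
Edit distance = 1.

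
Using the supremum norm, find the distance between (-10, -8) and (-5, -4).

max(|x_i - y_i|) = max(|-10 - (-5)|, |-8 - (-4)|) = max(5, 4) = 5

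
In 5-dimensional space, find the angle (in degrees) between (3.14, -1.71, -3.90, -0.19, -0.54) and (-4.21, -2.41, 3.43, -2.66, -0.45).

With u = (3.14, -1.71, -3.90, -0.19, -0.54), v = (-4.21, -2.41, 3.43, -2.66, -0.45):
u·v = 3.14·(-4.21) + (-1.71)·(-2.41) + (-3.9)·3.43 + (-0.19)·(-2.66) + (-0.54)·(-0.45) = (-13.2194) + 4.1211 + (-13.377) + 0.5054 + 0.243 = -21.7269.
|u| = √(3.14² + (-1.71)² + (-3.9)² + (-0.19)² + (-0.54)²) = √(9.8596 + 2.9241 + 15.21 + 0.0361 + 0.2916) = √28.3214, |v| = √((-4.21)² + (-2.41)² + 3.43² + (-2.66)² + (-0.45)²) = √(17.7241 + 5.8081 + 11.7649 + 7.0756 + 0.2025) = √42.5752.
cos θ = (u·v)/(|u||v|) = -21.7269/(√28.3214·√42.5752) ≈ -0.625694
θ = arccos(-0.625694) ≈ 128.73°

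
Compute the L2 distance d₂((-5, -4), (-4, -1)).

√(Σ(x_i - y_i)²) = √((-5 - (-4))² + (-4 - (-1))²)
= √((-1)² + (-3)²) = √(1 + 9) = √10 ≈ 3.1623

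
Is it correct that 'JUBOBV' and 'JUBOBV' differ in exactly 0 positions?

Differing positions: none. Hamming distance = 0, so the claim is true.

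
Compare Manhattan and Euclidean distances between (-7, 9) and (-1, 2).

L1 = |-7 - (-1)| + |9 - 2| = 6 + 7 = 13
L2 = √(6² + 7²) = √85 ≈ 9.2195
L1 ≥ L2 always (equality iff movement is along one axis); L1 > L2 here.
Ratio L1/L2 = 13/√85 ≈ 1.41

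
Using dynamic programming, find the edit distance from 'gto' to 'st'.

Let D[i][j] be the edit distance between the first i characters of 'gto' and the first j characters of 'st', with D[i][0] = i, D[0][j] = j, and D[i][j] = D[i-1][j-1] if the characters match, else 1 + min(D[i-1][j], D[i][j-1], D[i-1][j-1]). Filling the table (rows: prefixes of 'gto', columns: prefixes of 'st'):
     ε  s  t
  ε  0  1  2
  g  1  1  2
  t  2  2  1
  o  3  3  2
The bottom-right entry gives D[3][2] = 2, so no sequence of fewer than 2 edits works. Backtracking through the table gives one optimal edit sequence (2 edits):
  gto → sto (sub g→s @1)
  sto → st (del o @3)
Edit distance = 2.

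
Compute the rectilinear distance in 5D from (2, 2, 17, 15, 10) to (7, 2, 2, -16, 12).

Σ|x_i - y_i| = |2 - 7| + |2 - 2| + |17 - 2| + |15 - (-16)| + |10 - 12| = 5 + 0 + 15 + 31 + 2 = 53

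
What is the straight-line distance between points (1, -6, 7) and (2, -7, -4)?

√(Σ(x_i - y_i)²) = √((1 - 2)² + (-6 - (-7))² + (7 - (-4))²)
= √((-1)² + 1² + 11²) = √(1 + 1 + 121) = √123 ≈ 11.0905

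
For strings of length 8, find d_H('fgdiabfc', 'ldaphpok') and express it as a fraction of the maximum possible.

Differing positions: 1, 2, 3, 4, 5, 6, 7, 8. Hamming distance = 8. The maximum possible Hamming distance for length-8 strings is 8, so d_H/8 = 8/8 = 1.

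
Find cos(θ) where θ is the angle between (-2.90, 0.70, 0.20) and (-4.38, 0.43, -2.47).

With u = (-2.90, 0.70, 0.20), v = (-4.38, 0.43, -2.47):
u·v = (-2.9)·(-4.38) + 0.7·0.43 + 0.2·(-2.47) = 12.702 + 0.301 + (-0.494) = 12.509.
|u| = √((-2.9)² + 0.7² + 0.2²) = √(8.41 + 0.49 + 0.04) = √8.94, |v| = √((-4.38)² + 0.43² + (-2.47)²) = √(19.1844 + 0.1849 + 6.1009) = √25.4702.
cos θ = (u·v)/(|u||v|) = 12.509/(√8.94·√25.4702) ≈ 0.829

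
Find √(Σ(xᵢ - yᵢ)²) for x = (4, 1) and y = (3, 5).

√(Σ(x_i - y_i)²) = √((4 - 3)² + (1 - 5)²)
= √(1² + (-4)²) = √(1 + 16) = √17 ≈ 4.1231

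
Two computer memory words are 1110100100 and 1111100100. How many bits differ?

Differing positions: 4. Hamming distance = 1.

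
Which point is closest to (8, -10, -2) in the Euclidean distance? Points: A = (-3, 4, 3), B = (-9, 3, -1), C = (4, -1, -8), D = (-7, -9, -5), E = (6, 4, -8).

Distances: d(A) ≈ 18.4932, d(B) ≈ 21.4243, d(C) ≈ 11.5326, d(D) ≈ 15.3297, d(E) ≈ 15.3623. Nearest: C = (4, -1, -8) with distance 11.5326.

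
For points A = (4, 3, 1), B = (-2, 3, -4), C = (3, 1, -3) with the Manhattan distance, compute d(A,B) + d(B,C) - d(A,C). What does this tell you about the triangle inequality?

d(A,B) = 6 + 0 + 5 = 11, d(B,C) = 5 + 2 + 1 = 8, d(A,C) = 1 + 2 + 4 = 7.
d(A,B) + d(B,C) - d(A,C) = 11 + 8 - 7 = 19 - 7 = 12. This is ≥ 0, so the triangle inequality holds for these points.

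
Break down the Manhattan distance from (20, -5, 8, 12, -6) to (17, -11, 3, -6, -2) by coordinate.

Σ|x_i - y_i| = |20 - 17| + |-5 - (-11)| + |8 - 3| + |12 - (-6)| + |-6 - (-2)| = 3 + 6 + 5 + 18 + 4 = 36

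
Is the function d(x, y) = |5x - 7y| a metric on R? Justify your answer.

No. d fails symmetry: d(9, 5) = |5·9 - 7·5| = |10| = 10, but d(5, 9) = |5·5 - 7·9| = |-38| = 38. Since 10 ≠ 38, d(x,y) ≠ d(y,x) in general.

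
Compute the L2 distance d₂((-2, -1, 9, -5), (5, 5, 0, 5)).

√(Σ(x_i - y_i)²) = √((-2 - 5)² + (-1 - 5)² + (9 - 0)² + (-5 - 5)²)
= √((-7)² + (-6)² + 9² + (-10)²) = √(49 + 36 + 81 + 100) = √266 ≈ 16.3095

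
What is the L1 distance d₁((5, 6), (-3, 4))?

Σ|x_i - y_i| = |5 - (-3)| + |6 - 4| = 8 + 2 = 10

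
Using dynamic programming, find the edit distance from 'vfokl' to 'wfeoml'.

Let D[i][j] be the edit distance between the first i characters of 'vfokl' and the first j characters of 'wfeoml', with D[i][0] = i, D[0][j] = j, and D[i][j] = D[i-1][j-1] if the characters match, else 1 + min(D[i-1][j], D[i][j-1], D[i-1][j-1]). Filling the table (rows: prefixes of 'vfokl', columns: prefixes of 'wfeoml'):
     ε  w  f  e  o  m  l
  ε  0  1  2  3  4  5  6
  v  1  1  2  3  4  5  6
  f  2  2  1  2  3  4  5
  o  3  3  2  2  2  3  4
  k  4  4  3  3  3  3  4
  l  5  5  4  4  4  4  3
The bottom-right entry gives D[5][6] = 3, so no sequence of fewer than 3 edits works. Backtracking through the table gives one optimal edit sequence (3 edits):
  vfokl → wfokl (sub v→w @1)
  wfokl → wfeokl (ins e @3)
  wfeokl → wfeoml (sub k→m @5)
Edit distance = 3.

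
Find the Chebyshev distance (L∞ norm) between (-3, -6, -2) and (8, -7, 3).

max(|x_i - y_i|) = max(|-3 - 8|, |-6 - (-7)|, |-2 - 3|) = max(11, 1, 5) = 11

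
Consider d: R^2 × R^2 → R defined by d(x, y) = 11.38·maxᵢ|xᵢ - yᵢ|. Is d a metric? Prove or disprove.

Yes. The L∞ (Chebyshev) norm induces a metric on R^2, and multiplying a metric by a positive constant 11.38 > 0 preserves all four axioms: non-negativity (11.38·||x-y|| ≥ 0), identity (11.38·||x-y|| = 0 ⟺ ||x-y|| = 0 ⟺ x = y), symmetry (||x-y|| = ||y-x||), and the triangle inequality (11.38·||x-z|| ≤ 11.38·||x-y|| + 11.38·||y-z||). So d is a metric.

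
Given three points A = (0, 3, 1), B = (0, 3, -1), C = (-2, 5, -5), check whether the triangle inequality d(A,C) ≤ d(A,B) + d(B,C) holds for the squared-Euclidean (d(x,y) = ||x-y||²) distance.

d(A,B) = 0² + 0² + 2² = 4, d(B,C) = 2² + 2² + 4² = 24, d(A,C) = 2² + 2² + 6² = 44.
d(A,C) = 44 > 4 + 24 = 28. Triangle inequality is VIOLATED. (Squared-Euclidean is not a metric — this is a counterexample.)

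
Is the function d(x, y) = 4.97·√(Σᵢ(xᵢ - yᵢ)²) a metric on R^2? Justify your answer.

Yes. The L2 (Euclidean) norm induces a metric on R^2, and multiplying a metric by a positive constant 4.97 > 0 preserves all four axioms: non-negativity (4.97·||x-y|| ≥ 0), identity (4.97·||x-y|| = 0 ⟺ ||x-y|| = 0 ⟺ x = y), symmetry (||x-y|| = ||y-x||), and the triangle inequality (4.97·||x-z|| ≤ 4.97·||x-y|| + 4.97·||y-z||). So d is a metric.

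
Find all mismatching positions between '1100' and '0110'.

Differing positions: 1, 3. Hamming distance = 2.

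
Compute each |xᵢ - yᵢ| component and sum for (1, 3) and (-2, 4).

Σ|x_i - y_i| = |1 - (-2)| + |3 - 4| = 3 + 1 = 4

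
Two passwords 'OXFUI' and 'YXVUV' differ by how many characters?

Differing positions: 1, 3, 5. Hamming distance = 3.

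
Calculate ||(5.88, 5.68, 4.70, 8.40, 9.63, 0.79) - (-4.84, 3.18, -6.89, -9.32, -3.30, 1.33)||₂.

√(Σ(x_i - y_i)²) = √((5.88 - (-4.84))² + (5.68 - 3.18)² + (4.7 - (-6.89))² + (8.4 - (-9.32))² + (9.63 - (-3.3))² + (0.79 - 1.33)²)
= √(10.72² + 2.5² + 11.59² + 17.72² + 12.93² + (-0.54)²) = √(114.9184 + 6.25 + 134.3281 + 313.9984 + 167.1849 + 0.2916) = √736.9714 ≈ 27.1472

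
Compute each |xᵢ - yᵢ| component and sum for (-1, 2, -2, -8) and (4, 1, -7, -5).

Σ|x_i - y_i| = |-1 - 4| + |2 - 1| + |-2 - (-7)| + |-8 - (-5)| = 5 + 1 + 5 + 3 = 14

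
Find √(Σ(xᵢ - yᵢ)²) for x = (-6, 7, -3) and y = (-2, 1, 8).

√(Σ(x_i - y_i)²) = √((-6 - (-2))² + (7 - 1)² + (-3 - 8)²)
= √((-4)² + 6² + (-11)²) = √(16 + 36 + 121) = √173 ≈ 13.1529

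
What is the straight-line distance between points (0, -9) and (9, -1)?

√(Σ(x_i - y_i)²) = √((0 - 9)² + (-9 - (-1))²)
= √((-9)² + (-8)²) = √(81 + 64) = √145 ≈ 12.0416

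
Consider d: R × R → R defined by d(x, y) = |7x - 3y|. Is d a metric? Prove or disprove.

No. d fails symmetry: d(2, 7) = |7·2 - 3·7| = |-7| = 7, but d(7, 2) = |7·7 - 3·2| = |43| = 43. Since 7 ≠ 43, d(x,y) ≠ d(y,x) in general.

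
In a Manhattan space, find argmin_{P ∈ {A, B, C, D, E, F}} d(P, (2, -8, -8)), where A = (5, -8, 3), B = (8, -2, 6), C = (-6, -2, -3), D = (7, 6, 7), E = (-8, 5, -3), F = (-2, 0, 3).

Distances: d(A) = 14, d(B) = 26, d(C) = 19, d(D) = 34, d(E) = 28, d(F) = 23. Nearest: A = (5, -8, 3) with distance 14.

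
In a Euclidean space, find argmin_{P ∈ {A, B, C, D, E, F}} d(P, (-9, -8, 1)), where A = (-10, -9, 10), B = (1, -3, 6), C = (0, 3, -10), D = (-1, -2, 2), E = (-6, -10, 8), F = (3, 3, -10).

Distances: d(A) ≈ 9.1104, d(B) ≈ 12.2474, d(C) ≈ 17.9722, d(D) ≈ 10.0499, d(E) ≈ 7.874, d(F) ≈ 19.6469. Nearest: E = (-6, -10, 8) with distance 7.874.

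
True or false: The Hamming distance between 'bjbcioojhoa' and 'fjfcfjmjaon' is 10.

Differing positions: 1, 3, 5, 6, 7, 9, 11. Hamming distance = 7, so the claim that d_H = 10 is false.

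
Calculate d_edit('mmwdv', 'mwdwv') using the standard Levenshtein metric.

Let D[i][j] be the edit distance between the first i characters of 'mmwdv' and the first j characters of 'mwdwv', with D[i][0] = i, D[0][j] = j, and D[i][j] = D[i-1][j-1] if the characters match, else 1 + min(D[i-1][j], D[i][j-1], D[i-1][j-1]). Filling the table (rows: prefixes of 'mmwdv', columns: prefixes of 'mwdwv'):
     ε  m  w  d  w  v
  ε  0  1  2  3  4  5
  m  1  0  1  2  3  4
  m  2  1  1  2  3  4
  w  3  2  1  2  2  3
  d  4  3  2  1  2  3
  v  5  4  3  2  2  2
The bottom-right entry gives D[5][5] = 2, so no sequence of fewer than 2 edits works. Backtracking through the table gives one optimal edit sequence (2 edits):
  mmwdv → mwdv (del m @1)
  mwdv → mwdwv (ins w @4)
Edit distance = 2.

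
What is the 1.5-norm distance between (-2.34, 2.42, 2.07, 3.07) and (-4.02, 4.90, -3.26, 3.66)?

(Σ|x_i - y_i|^1.5)^(1/1.5) = (|-2.34 - (-4.02)|^1.5 + |2.42 - 4.9|^1.5 + |2.07 - (-3.26)|^1.5 + |3.07 - 3.66|^1.5)^(1/1.5)
= (1.68^1.5 + 2.48^1.5 + 5.33^1.5 + 0.59^1.5)^(1/1.5) ≈ (2.1775 + 3.9055 + 12.3053 + 0.4532)^(1/1.5) = (18.8415)^(1/1.5) ≈ 7.0807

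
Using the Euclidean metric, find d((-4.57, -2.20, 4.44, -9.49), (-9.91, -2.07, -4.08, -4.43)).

√(Σ(x_i - y_i)²) = √((-4.57 - (-9.91))² + (-2.2 - (-2.07))² + (4.44 - (-4.08))² + (-9.49 - (-4.43))²)
= √(5.34² + (-0.13)² + 8.52² + (-5.06)²) = √(28.5156 + 0.0169 + 72.5904 + 25.6036) = √126.7265 ≈ 11.2573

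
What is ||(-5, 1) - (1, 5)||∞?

max(|x_i - y_i|) = max(|-5 - 1|, |1 - 5|) = max(6, 4) = 6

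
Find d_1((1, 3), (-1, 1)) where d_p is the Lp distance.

Σ|x_i - y_i| = |1 - (-1)| + |3 - 1| = 2 + 2 = 4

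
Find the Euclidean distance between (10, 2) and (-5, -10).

√(Σ(x_i - y_i)²) = √((10 - (-5))² + (2 - (-10))²)
= √(15² + 12²) = √(225 + 144) = √369 ≈ 19.2094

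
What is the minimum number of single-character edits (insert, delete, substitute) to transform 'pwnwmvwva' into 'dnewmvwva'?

Let D[i][j] be the edit distance between the first i characters of 'pwnwmvwva' and the first j characters of 'dnewmvwva', with D[i][0] = i, D[0][j] = j, and D[i][j] = D[i-1][j-1] if the characters match, else 1 + min(D[i-1][j], D[i][j-1], D[i-1][j-1]). Filling the table (rows: prefixes of 'pwnwmvwva', columns: prefixes of 'dnewmvwva'):
     ε  d  n  e  w  m  v  w  v  a
  ε  0  1  2  3  4  5  6  7  8  9
  p  1  1  2  3  4  5  6  7  8  9
  w  2  2  2  3  3  4  5  6  7  8
  n  3  3  2  3  4  4  5  6  7  8
  w  4  4  3  3  3  4  5  5  6  7
  m  5  5  4  4  4  3  4  5  6  7
  v  6  6  5  5  5  4  3  4  5  6
  w  7  7  6  6  5  5  4  3  4  5
  v  8  8  7  7  6  6  5  4  3  4
  a  9  9  8  8  7  7  6  5  4  3
The bottom-right entry gives D[9][9] = 3, so no sequence of fewer than 3 edits works. Backtracking through the table gives one optimal edit sequence (3 edits):
  pwnwmvwva → dwnwmvwva (sub p→d @1)
  dwnwmvwva → dnnwmvwva (sub w→n @2)
  dnnwmvwva → dnewmvwva (sub n→e @3)
Edit distance = 3.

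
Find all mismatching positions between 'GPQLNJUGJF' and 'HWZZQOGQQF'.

Differing positions: 1, 2, 3, 4, 5, 6, 7, 8, 9. Hamming distance = 9.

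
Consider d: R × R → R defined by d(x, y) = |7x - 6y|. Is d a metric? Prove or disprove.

No. d fails symmetry: d(3, 7) = |7·3 - 6·7| = |-21| = 21, but d(7, 3) = |7·7 - 6·3| = |31| = 31. Since 21 ≠ 31, d(x,y) ≠ d(y,x) in general.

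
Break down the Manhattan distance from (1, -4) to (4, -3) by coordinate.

Σ|x_i - y_i| = |1 - 4| + |-4 - (-3)| = 3 + 1 = 4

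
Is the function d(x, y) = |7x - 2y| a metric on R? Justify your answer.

No. d fails symmetry: d(1, 4) = |7·1 - 2·4| = |-1| = 1, but d(4, 1) = |7·4 - 2·1| = |26| = 26. Since 1 ≠ 26, d(x,y) ≠ d(y,x) in general.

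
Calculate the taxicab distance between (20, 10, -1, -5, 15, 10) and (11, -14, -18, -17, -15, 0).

Σ|x_i - y_i| = |20 - 11| + |10 - (-14)| + |-1 - (-18)| + |-5 - (-17)| + |15 - (-15)| + |10 - 0| = 9 + 24 + 17 + 12 + 30 + 10 = 102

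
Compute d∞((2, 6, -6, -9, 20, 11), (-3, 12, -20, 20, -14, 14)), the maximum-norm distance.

max(|x_i - y_i|) = max(|2 - (-3)|, |6 - 12|, |-6 - (-20)|, |-9 - 20|, |20 - (-14)|, |11 - 14|) = max(5, 6, 14, 29, 34, 3) = 34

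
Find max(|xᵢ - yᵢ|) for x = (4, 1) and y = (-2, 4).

max(|x_i - y_i|) = max(|4 - (-2)|, |1 - 4|) = max(6, 3) = 6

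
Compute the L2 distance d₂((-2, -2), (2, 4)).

√(Σ(x_i - y_i)²) = √((-2 - 2)² + (-2 - 4)²)
= √((-4)² + (-6)²) = √(16 + 36) = √52 ≈ 7.2111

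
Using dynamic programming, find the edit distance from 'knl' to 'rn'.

Let D[i][j] be the edit distance between the first i characters of 'knl' and the first j characters of 'rn', with D[i][0] = i, D[0][j] = j, and D[i][j] = D[i-1][j-1] if the characters match, else 1 + min(D[i-1][j], D[i][j-1], D[i-1][j-1]). Filling the table (rows: prefixes of 'knl', columns: prefixes of 'rn'):
     ε  r  n
  ε  0  1  2
  k  1  1  2
  n  2  2  1
  l  3  3  2
The bottom-right entry gives D[3][2] = 2, so no sequence of fewer than 2 edits works. Backtracking through the table gives one optimal edit sequence (2 edits):
  knl → rnl (sub k→r @1)
  rnl → rn (del l @3)
Edit distance = 2.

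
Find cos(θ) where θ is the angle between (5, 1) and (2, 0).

With u = (5, 1), v = (2, 0):
u·v = 5·2 + 1·0 = 10 + 0 = 10.
|u| = √(5² + 1²) = √26, |v| = √(2² + 0²) = √4, so |u||v| = √(26·4) = √104.
cos θ = (u·v)/(|u||v|) = 10/√104 ≈ 0.9806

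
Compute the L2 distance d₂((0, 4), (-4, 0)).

√(Σ(x_i - y_i)²) = √((0 - (-4))² + (4 - 0)²)
= √(4² + 4²) = √(16 + 16) = √32 ≈ 5.6569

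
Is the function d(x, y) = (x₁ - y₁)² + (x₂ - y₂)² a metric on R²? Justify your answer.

No. The squared Euclidean distance fails the triangle inequality. Counterexample: x = (0, 0), y = (3, 1), z = (6, 2). d(x,z) = 6² + 2² = 40, but d(x,y) + d(y,z) = (3² + 1²) + (3² + 1²) = 10 + 10 = 20. Since 40 > 20, the triangle inequality is violated. (Note: √d, the ordinary Euclidean distance, IS a metric.)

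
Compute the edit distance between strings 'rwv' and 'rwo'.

Let D[i][j] be the edit distance between the first i characters of 'rwv' and the first j characters of 'rwo', with D[i][0] = i, D[0][j] = j, and D[i][j] = D[i-1][j-1] if the characters match, else 1 + min(D[i-1][j], D[i][j-1], D[i-1][j-1]). Filling the table (rows: prefixes of 'rwv', columns: prefixes of 'rwo'):
     ε  r  w  o
  ε  0  1  2  3
  r  1  0  1  2
  w  2  1  0  1
  v  3  2  1  1
The bottom-right entry gives D[3][3] = 1, so no sequence of fewer than 1 edit works. Backtracking through the table gives one optimal edit sequence (1 edit):
  rwv → rwo (sub v→o @3)
Edit distance = 1.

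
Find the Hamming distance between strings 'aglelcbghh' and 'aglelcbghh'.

Differing positions: none. Hamming distance = 0.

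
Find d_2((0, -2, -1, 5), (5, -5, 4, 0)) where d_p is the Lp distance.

(Σ|x_i - y_i|^2)^(1/2) = (|0 - 5|^2 + |-2 - (-5)|^2 + |-1 - 4|^2 + |5 - 0|^2)^(1/2)
= (5^2 + 3^2 + 5^2 + 5^2)^(1/2) = (25 + 9 + 25 + 25)^(1/2) = (84)^(1/2) ≈ 9.1652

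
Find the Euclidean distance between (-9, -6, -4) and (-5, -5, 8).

√(Σ(x_i - y_i)²) = √((-9 - (-5))² + (-6 - (-5))² + (-4 - 8)²)
= √((-4)² + (-1)² + (-12)²) = √(16 + 1 + 144) = √161 ≈ 12.6886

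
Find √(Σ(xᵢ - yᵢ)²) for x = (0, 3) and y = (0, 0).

√(Σ(x_i - y_i)²) = √((0 - 0)² + (3 - 0)²)
= √(0² + 3²) = √(0 + 9) = √9 = 3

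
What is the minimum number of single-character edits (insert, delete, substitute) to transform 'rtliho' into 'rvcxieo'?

Let D[i][j] be the edit distance between the first i characters of 'rtliho' and the first j characters of 'rvcxieo', with D[i][0] = i, D[0][j] = j, and D[i][j] = D[i-1][j-1] if the characters match, else 1 + min(D[i-1][j], D[i][j-1], D[i-1][j-1]). Filling the table (rows: prefixes of 'rtliho', columns: prefixes of 'rvcxieo'):
     ε  r  v  c  x  i  e  o
  ε  0  1  2  3  4  5  6  7
  r  1  0  1  2  3  4  5  6
  t  2  1  1  2  3  4  5  6
  l  3  2  2  2  3  4  5  6
  i  4  3  3  3  3  3  4  5
  h  5  4  4  4  4  4  4  5
  o  6  5  5  5  5  5  5  4
The bottom-right entry gives D[6][7] = 4, so no sequence of fewer than 4 edits works. Backtracking through the table gives one optimal edit sequence (4 edits):
  rtliho → rvtliho (ins v @2)
  rvtliho → rvcliho (sub t→c @3)
  rvcliho → rvcxiho (sub l→x @4)
  rvcxiho → rvcxieo (sub h→e @6)
Edit distance = 4.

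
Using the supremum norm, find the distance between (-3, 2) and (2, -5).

max(|x_i - y_i|) = max(|-3 - 2|, |2 - (-5)|) = max(5, 7) = 7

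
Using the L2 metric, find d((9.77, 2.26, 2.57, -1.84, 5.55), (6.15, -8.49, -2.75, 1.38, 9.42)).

√(Σ(x_i - y_i)²) = √((9.77 - 6.15)² + (2.26 - (-8.49))² + (2.57 - (-2.75))² + (-1.84 - 1.38)² + (5.55 - 9.42)²)
= √(3.62² + 10.75² + 5.32² + (-3.22)² + (-3.87)²) = √(13.1044 + 115.5625 + 28.3024 + 10.3684 + 14.9769) = √182.3146 ≈ 13.5024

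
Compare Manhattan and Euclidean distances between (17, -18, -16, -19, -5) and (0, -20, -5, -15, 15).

L1 = |17 - 0| + |-18 - (-20)| + |-16 - (-5)| + |-19 - (-15)| + |-5 - 15| = 17 + 2 + 11 + 4 + 20 = 54
L2 = √(17² + 2² + 11² + 4² + 20²) = √830 ≈ 28.8097
L1 ≥ L2 always (equality iff movement is along one axis); L1 > L2 here.
Ratio L1/L2 = 54/√830 ≈ 1.8744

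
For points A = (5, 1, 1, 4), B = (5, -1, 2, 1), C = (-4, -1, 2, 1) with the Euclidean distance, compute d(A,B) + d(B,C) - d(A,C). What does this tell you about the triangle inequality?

d(A,B) = √(0² + 2² + 1² + 3²) = √14 ≈ 3.7417, d(B,C) = √(9² + 0² + 0² + 0²) = √81 = 9, d(A,C) = √(9² + 2² + 1² + 3²) = √95 ≈ 9.7468.
d(A,B) + d(B,C) - d(A,C) = 3.7417 + 9 - 9.7468 = 12.7417 - 9.7468 = 2.9949 (to 4 decimal places). This is ≥ 0, so the triangle inequality holds for these points.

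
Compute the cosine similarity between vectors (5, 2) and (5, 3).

With u = (5, 2), v = (5, 3):
u·v = 5·5 + 2·3 = 25 + 6 = 31.
|u| = √(5² + 2²) = √29, |v| = √(5² + 3²) = √34, so |u||v| = √(29·34) = √986.
cos θ = (u·v)/(|u||v|) = 31/√986 ≈ 0.9872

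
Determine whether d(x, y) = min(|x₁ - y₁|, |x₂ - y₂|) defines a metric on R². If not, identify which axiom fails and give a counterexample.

No. d fails identity of indiscernibles: take x = (-5, 0) and y = (-5, 4). Then d(x,y) = min(|-5 - (-5)|, |0 - 4|) = min(0, 4) = 0, yet x ≠ y.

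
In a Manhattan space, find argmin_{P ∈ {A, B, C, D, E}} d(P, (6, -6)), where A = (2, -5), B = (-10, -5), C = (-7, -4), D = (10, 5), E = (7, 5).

Distances: d(A) = 5, d(B) = 17, d(C) = 15, d(D) = 15, d(E) = 12. Nearest: A = (2, -5) with distance 5.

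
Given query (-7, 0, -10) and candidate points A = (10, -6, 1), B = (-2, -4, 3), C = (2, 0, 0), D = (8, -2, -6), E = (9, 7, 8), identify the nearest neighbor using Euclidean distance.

Distances: d(A) ≈ 21.1187, d(B) ≈ 14.4914, d(C) ≈ 13.4536, d(D) ≈ 15.6525, d(E) ≈ 25.0799. Nearest: C = (2, 0, 0) with distance 13.4536.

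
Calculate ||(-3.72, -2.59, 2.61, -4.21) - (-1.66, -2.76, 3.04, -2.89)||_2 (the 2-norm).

(Σ|x_i - y_i|^2)^(1/2) = (|-3.72 - (-1.66)|^2 + |-2.59 - (-2.76)|^2 + |2.61 - 3.04|^2 + |-4.21 - (-2.89)|^2)^(1/2)
= (2.06^2 + 0.17^2 + 0.43^2 + 1.32^2)^(1/2) = (4.2436 + 0.0289 + 0.1849 + 1.7424)^(1/2) = (6.1998)^(1/2) ≈ 2.4899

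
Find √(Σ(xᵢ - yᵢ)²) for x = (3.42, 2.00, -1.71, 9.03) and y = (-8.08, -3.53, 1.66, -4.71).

√(Σ(x_i - y_i)²) = √((3.42 - (-8.08))² + (2 - (-3.53))² + (-1.71 - 1.66)² + (9.03 - (-4.71))²)
= √(11.5² + 5.53² + (-3.37)² + 13.74²) = √(132.25 + 30.5809 + 11.3569 + 188.7876) = √362.9754 ≈ 19.0519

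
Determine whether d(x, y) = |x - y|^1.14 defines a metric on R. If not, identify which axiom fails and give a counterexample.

No. d(x,y) = |x-y|^1.14 fails the triangle inequality since p = 1.14 > 1. Counterexample: x = -3, y = 1, z = 7. d(x,z) = |-3 - 7|^1.14 = 10^1.14 ≈ 13.8038, but d(x,y) + d(y,z) = 4^1.14 + 6^1.14 ≈ 4.8568 + 7.7107 = 12.5675. Since 13.8038 > 12.5675, the triangle inequality is violated.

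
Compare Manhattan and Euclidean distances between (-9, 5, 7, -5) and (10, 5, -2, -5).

L1 = |-9 - 10| + |5 - 5| + |7 - (-2)| + |-5 - (-5)| = 19 + 0 + 9 + 0 = 28
L2 = √(19² + 0² + 9² + 0²) = √442 ≈ 21.0238
L1 ≥ L2 always (equality iff movement is along one axis); L1 > L2 here.
Ratio L1/L2 = 28/√442 ≈ 1.3318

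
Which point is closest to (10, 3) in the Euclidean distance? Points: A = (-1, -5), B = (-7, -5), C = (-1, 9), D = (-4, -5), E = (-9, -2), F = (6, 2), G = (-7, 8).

Distances: d(A) ≈ 13.6015, d(B) ≈ 18.7883, d(C) ≈ 12.53, d(D) ≈ 16.1245, d(E) ≈ 19.6469, d(F) ≈ 4.1231, d(G) ≈ 17.72. Nearest: F = (6, 2) with distance 4.1231.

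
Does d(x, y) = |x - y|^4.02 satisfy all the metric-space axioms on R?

No. d(x,y) = |x-y|^4.02 fails the triangle inequality since p = 4.02 > 1. Counterexample: x = 5, y = 7, z = 15. d(x,z) = |5 - 15|^4.02 = 10^4.02 ≈ 10471.2855, but d(x,y) + d(y,z) = 2^4.02 + 8^4.02 ≈ 16.2234 + 4269.9398 = 4286.1632. Since 10471.2855 > 4286.1632, the triangle inequality is violated.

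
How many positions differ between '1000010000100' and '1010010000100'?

Differing positions: 3. Hamming distance = 1.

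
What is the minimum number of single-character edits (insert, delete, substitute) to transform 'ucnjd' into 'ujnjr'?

Let D[i][j] be the edit distance between the first i characters of 'ucnjd' and the first j characters of 'ujnjr', with D[i][0] = i, D[0][j] = j, and D[i][j] = D[i-1][j-1] if the characters match, else 1 + min(D[i-1][j], D[i][j-1], D[i-1][j-1]). Filling the table (rows: prefixes of 'ucnjd', columns: prefixes of 'ujnjr'):
     ε  u  j  n  j  r
  ε  0  1  2  3  4  5
  u  1  0  1  2  3  4
  c  2  1  1  2  3  4
  n  3  2  2  1  2  3
  j  4  3  2  2  1  2
  d  5  4  3  3  2  2
The bottom-right entry gives D[5][5] = 2, so no sequence of fewer than 2 edits works. Backtracking through the table gives one optimal edit sequence (2 edits):
  ucnjd → ujnjd (sub c→j @2)
  ujnjd → ujnjr (sub d→r @5)
Edit distance = 2.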